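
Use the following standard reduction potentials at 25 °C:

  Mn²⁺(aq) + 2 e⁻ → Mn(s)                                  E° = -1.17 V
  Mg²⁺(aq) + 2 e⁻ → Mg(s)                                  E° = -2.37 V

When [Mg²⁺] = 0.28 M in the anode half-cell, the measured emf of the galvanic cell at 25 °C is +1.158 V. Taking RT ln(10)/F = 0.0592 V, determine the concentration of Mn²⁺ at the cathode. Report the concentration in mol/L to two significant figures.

Mn²⁺/Mn is the cathode, Mg²⁺/Mg the anode: E°cell = +1.20 V, n = 2.
Overall reaction: Mn²⁺(aq) + Mg(s) → Mn(s) + Mg²⁺(aq); Q = [Mg²⁺]^1/[Mn²⁺]^1.
From E = E° − (0.0592/n) log Q: log Q = (E° − E)·n/0.0592 = (+1.20 − (+1.158))·2/0.0592 = 1.4189.
So 1·log[Mn²⁺] = 1·log(0.28) − log Q = -0.5528 − (1.4189) = -1.9717; [Mn²⁺] = 10^(-1.9717) ≈ 0.011 M.

0.011 M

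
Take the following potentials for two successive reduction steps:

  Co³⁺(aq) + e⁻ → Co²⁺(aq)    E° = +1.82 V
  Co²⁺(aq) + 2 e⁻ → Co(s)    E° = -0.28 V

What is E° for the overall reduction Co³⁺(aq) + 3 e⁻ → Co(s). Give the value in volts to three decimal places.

Adding the free-energy changes (−nFE°) of the two steps gives −n₃FE°₃ = −n₁FE°₁ − n₂FE°₂.
E°₃ = (1×+1.82 + 2×-0.28) / 3 = (+1.260) / 3 = +0.420 V.

+0.420 V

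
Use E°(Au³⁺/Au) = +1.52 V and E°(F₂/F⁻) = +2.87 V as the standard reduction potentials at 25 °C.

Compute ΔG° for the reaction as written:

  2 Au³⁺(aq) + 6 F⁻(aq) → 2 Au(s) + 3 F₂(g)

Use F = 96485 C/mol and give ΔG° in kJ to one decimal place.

As written, Au³⁺/Au is reduced (cathode) and F₂/F⁻ is oxidised (anode), so E°cell = (+1.52) − (+2.87) = -1.35 V.
Balancing electrons gives n = 6.
ΔG° = −nFE° = −(6)(96485)(-1.35) = 781,528 J = +781.5 kJ.

+781.5 kJ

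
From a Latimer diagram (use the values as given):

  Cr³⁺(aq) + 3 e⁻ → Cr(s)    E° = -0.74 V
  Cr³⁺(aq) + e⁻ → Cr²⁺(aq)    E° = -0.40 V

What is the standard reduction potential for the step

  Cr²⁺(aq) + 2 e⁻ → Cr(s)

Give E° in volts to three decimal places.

-0.910 V

Sequential free energies add, so n₃E°₃ = n₁E°₁ + n₂E°₂.
With n₃ = 3, and the known step contributing 1×(-0.40) V, the unknown satisfies 2·E° = 3×(-0.74) − 1×(-0.40) = -1.820.
E° = -1.820 / 2 = -0.910 V.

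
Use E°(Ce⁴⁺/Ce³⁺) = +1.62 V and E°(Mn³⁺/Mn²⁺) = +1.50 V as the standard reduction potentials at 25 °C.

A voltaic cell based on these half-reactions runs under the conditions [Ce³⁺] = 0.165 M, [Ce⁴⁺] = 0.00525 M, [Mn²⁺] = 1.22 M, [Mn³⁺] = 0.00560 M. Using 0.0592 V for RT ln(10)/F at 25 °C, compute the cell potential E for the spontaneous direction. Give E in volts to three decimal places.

+0.170 V

Ce⁴⁺/Ce³⁺ is the cathode (higher E°), Mn³⁺/Mn²⁺ the anode: E°cell = +1.62 − (+1.50) = +0.12 V, n = 1.
Overall: Ce⁴⁺(aq) + Mn²⁺(aq) → Ce³⁺(aq) + Mn³⁺(aq)
Q = [Ce³⁺]·[Mn³⁺] / ([Ce⁴⁺]·[Mn²⁺]); log Q = -0.841.
E = E° − (0.0592/n) log Q = +0.12 − (0.0592/1)(-0.841) = +0.170 V.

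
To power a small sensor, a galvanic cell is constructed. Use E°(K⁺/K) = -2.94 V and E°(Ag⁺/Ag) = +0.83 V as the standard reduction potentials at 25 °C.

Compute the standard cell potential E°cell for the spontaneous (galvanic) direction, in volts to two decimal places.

The Ag⁺/Ag couple has the higher reduction potential, so it is the cathode; K⁺/K is oxidised at the anode.
E°cell = E°(cathode) − E°(anode) = (+0.83) − (-2.94) = +3.77 V.

+3.77 V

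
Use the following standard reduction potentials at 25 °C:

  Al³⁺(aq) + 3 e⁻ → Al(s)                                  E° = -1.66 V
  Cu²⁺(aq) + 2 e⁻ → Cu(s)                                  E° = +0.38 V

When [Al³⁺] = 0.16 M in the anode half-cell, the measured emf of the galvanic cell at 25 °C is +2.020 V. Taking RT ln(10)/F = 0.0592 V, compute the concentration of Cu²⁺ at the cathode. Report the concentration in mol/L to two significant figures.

0.062 M

Cu²⁺/Cu is the cathode, Al³⁺/Al the anode: E°cell = +2.04 V, n = 6.
Overall reaction: 3 Cu²⁺(aq) + 2 Al(s) → 3 Cu(s) + 2 Al³⁺(aq); Q = [Al³⁺]^2/[Cu²⁺]^3.
From E = E° − (0.0592/n) log Q: log Q = (E° − E)·n/0.0592 = (+2.04 − (+2.020))·6/0.0592 = 2.0270.
So 3·log[Cu²⁺] = 2·log(0.16) − log Q = -1.5918 − (2.0270) = -3.6188; log[Cu²⁺] = -3.6188 / 3 = -1.2063; [Cu²⁺] = 10^(-1.2063) ≈ 0.062 M.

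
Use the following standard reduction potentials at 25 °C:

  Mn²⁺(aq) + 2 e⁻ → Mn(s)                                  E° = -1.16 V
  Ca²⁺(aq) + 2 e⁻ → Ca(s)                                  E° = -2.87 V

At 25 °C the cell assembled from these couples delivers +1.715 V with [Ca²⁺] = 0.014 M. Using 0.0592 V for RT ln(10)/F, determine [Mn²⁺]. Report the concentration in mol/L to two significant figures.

Mn²⁺/Mn is the cathode, Ca²⁺/Ca the anode: E°cell = +1.71 V, n = 2.
Overall reaction: Mn²⁺(aq) + Ca(s) → Mn(s) + Ca²⁺(aq); Q = [Ca²⁺]^1/[Mn²⁺]^1.
From E = E° − (0.0592/n) log Q: log Q = (E° − E)·n/0.0592 = (+1.71 − (+1.715))·2/0.0592 = -0.1689.
So 1·log[Mn²⁺] = 1·log(0.014) − log Q = -1.8539 − (-0.1689) = -1.6850; [Mn²⁺] = 10^(-1.6850) ≈ 0.021 M.

0.021 M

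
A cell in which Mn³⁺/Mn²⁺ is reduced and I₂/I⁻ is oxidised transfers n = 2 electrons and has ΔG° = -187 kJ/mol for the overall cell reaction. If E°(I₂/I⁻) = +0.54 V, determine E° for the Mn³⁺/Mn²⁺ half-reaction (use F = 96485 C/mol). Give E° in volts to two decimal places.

+1.51 V

E°cell = −ΔG°/(nF) = −(-187×10³)/((2)(96485)) = +0.969 V.
Since Mn³⁺/Mn²⁺ is the cathode and I₂/I⁻ the anode, E°cell = E°(Mn³⁺/Mn²⁺) − E°(I₂/I⁻).
So E°(Mn³⁺/Mn²⁺) = E°cell + E°(I₂/I⁻) = +0.969 + (+0.54) = +1.51 V.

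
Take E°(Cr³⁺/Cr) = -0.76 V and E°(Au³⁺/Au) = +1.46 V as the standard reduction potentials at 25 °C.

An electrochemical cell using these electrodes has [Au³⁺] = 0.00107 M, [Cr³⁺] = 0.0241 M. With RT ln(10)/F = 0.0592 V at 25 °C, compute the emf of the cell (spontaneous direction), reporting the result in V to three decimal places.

Au³⁺/Au is the cathode (higher E°), Cr³⁺/Cr the anode: E°cell = +1.46 − (-0.76) = +2.22 V, n = 3.
Overall: Au³⁺(aq) + Cr(s) → Au(s) + Cr³⁺(aq)
Q = [Cr³⁺] / ([Au³⁺]); log Q = 1.353.
E = E° − (0.0592/n) log Q = +2.22 − (0.0592/3)(1.353) = +2.193 V.

+2.193 V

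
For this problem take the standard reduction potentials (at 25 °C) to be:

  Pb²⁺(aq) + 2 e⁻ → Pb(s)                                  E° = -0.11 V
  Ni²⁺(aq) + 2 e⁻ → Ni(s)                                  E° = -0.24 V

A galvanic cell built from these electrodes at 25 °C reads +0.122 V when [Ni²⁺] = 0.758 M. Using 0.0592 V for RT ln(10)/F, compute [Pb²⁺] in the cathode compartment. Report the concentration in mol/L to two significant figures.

0.41 M

Pb²⁺/Pb is the cathode, Ni²⁺/Ni the anode: E°cell = +0.13 V, n = 2.
Overall reaction: Pb²⁺(aq) + Ni(s) → Pb(s) + Ni²⁺(aq); Q = [Ni²⁺]^1/[Pb²⁺]^1.
From E = E° − (0.0592/n) log Q: log Q = (E° − E)·n/0.0592 = (+0.13 − (+0.122))·2/0.0592 = 0.2703.
So 1·log[Pb²⁺] = 1·log(0.758) − log Q = -0.1203 − (0.2703) = -0.3906; [Pb²⁺] = 10^(-0.3906) ≈ 0.41 M.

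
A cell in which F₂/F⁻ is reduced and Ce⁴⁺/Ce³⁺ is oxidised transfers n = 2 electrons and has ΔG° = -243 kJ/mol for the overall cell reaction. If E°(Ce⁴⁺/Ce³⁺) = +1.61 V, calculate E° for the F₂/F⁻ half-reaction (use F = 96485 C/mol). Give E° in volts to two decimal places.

+2.87 V

E°cell = −ΔG°/(nF) = −(-243×10³)/((2)(96485)) = +1.259 V.
Since F₂/F⁻ is the cathode and Ce⁴⁺/Ce³⁺ the anode, E°cell = E°(F₂/F⁻) − E°(Ce⁴⁺/Ce³⁺).
So E°(F₂/F⁻) = E°cell + E°(Ce⁴⁺/Ce³⁺) = +1.259 + (+1.61) = +2.87 V.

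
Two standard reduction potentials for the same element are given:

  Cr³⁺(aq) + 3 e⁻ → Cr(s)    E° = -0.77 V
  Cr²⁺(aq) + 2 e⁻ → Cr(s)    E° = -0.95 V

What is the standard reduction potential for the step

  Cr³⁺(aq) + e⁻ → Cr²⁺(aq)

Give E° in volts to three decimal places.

Sequential free energies add, so n₃E°₃ = n₁E°₁ + n₂E°₂.
With n₃ = 3, and the known step contributing 2×(-0.95) V, the unknown satisfies 1·E° = 3×(-0.77) − 2×(-0.95) = -0.410.
E° = -0.410 / 1 = -0.410 V.

-0.410 V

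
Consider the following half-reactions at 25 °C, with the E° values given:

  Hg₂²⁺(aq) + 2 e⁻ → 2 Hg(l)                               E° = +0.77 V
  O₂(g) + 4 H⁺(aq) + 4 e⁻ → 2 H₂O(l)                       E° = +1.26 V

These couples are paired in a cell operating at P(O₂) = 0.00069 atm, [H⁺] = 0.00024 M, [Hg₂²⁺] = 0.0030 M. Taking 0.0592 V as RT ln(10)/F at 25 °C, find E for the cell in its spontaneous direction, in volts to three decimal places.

O₂/H₂O is the cathode (higher E°), Hg₂²⁺/Hg the anode: E°cell = +1.26 − (+0.77) = +0.49 V, n = 4.
Overall: O₂(g) + 4 H⁺(aq) + 4 Hg(l) → 2 H₂O(l) + 2 Hg₂²⁺(aq)
Q = [Hg₂²⁺]^2 / (P(O₂)·[H⁺]^4); log Q = 12.595.
E = E° − (0.0592/n) log Q = +0.49 − (0.0592/4)(12.595) = +0.304 V.

+0.304 V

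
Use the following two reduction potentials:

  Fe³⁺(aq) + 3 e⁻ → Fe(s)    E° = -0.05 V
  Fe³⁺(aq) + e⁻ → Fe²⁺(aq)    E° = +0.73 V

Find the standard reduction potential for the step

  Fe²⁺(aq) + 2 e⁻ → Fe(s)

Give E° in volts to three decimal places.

-0.440 V

Sequential free energies add, so n₃E°₃ = n₁E°₁ + n₂E°₂.
With n₃ = 3, and the known step contributing 1×(+0.73) V, the unknown satisfies 2·E° = 3×(-0.05) − 1×(+0.73) = -0.880.
E° = -0.880 / 2 = -0.440 V.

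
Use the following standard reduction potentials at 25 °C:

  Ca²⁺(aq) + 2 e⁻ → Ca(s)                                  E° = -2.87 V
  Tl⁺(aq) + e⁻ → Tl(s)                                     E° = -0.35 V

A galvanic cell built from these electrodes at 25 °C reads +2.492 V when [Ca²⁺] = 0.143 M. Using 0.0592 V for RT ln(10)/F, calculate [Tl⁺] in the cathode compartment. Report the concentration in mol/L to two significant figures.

Tl⁺/Tl is the cathode, Ca²⁺/Ca the anode: E°cell = +2.52 V, n = 2.
Overall reaction: 2 Tl⁺(aq) + Ca(s) → 2 Tl(s) + Ca²⁺(aq); Q = [Ca²⁺]^1/[Tl⁺]^2.
From E = E° − (0.0592/n) log Q: log Q = (E° − E)·n/0.0592 = (+2.52 − (+2.492))·2/0.0592 = 0.9459.
So 2·log[Tl⁺] = 1·log(0.143) − log Q = -0.8447 − (0.9459) = -1.7906; log[Tl⁺] = -1.7906 / 2 = -0.8953; [Tl⁺] = 10^(-0.8953) ≈ 0.13 M.

0.13 M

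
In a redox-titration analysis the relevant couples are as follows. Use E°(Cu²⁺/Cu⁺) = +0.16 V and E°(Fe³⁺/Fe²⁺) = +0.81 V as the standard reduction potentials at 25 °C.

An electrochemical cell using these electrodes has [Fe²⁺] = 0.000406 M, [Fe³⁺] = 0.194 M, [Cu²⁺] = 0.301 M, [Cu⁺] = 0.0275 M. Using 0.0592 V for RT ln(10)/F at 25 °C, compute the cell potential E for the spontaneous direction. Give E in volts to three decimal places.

+0.747 V

Fe³⁺/Fe²⁺ is the cathode (higher E°), Cu²⁺/Cu⁺ the anode: E°cell = +0.81 − (+0.16) = +0.65 V, n = 1.
Overall: Fe³⁺(aq) + Cu⁺(aq) → Fe²⁺(aq) + Cu²⁺(aq)
Q = [Fe²⁺]·[Cu²⁺] / ([Fe³⁺]·[Cu⁺]); log Q = -1.640.
E = E° − (0.0592/n) log Q = +0.65 − (0.0592/1)(-1.640) = +0.747 V.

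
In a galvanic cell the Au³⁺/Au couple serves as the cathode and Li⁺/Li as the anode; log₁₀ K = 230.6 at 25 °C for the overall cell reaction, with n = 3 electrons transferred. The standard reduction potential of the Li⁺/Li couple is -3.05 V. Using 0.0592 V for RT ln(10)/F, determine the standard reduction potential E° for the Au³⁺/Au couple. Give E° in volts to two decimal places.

+1.50 V

E°cell = (0.0592/n)·log K = (0.0592/3)(230.6) = +4.551 V.
Since Au³⁺/Au is the cathode and Li⁺/Li the anode, E°cell = E°(Au³⁺/Au) − E°(Li⁺/Li).
So E°(Au³⁺/Au) = E°cell + E°(Li⁺/Li) = +4.551 + (-3.05) = +1.50 V.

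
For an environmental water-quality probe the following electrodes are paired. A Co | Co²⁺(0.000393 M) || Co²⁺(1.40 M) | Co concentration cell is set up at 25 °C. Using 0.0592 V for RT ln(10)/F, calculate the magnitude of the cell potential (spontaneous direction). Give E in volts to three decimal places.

+0.105 V

For a concentration cell E°cell = 0. The 1.40 M side is the cathode (reduction is favoured where [Co²⁺] is higher).
With n = 2, E = −(0.0592/2) log([Co²⁺]ₐₙ/[Co²⁺]꜀ₐₜ) = −(0.0592/2) log(0.000393/1.4) = −(0.0592/2)(-3.552) = +0.105 V.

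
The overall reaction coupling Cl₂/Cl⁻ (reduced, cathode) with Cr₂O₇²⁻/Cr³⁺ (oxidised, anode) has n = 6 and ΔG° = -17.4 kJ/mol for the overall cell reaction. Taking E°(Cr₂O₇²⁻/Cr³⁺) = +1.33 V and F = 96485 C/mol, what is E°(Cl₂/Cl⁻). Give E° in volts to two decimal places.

E°cell = −ΔG°/(nF) = −(-17.4×10³)/((6)(96485)) = +0.030 V.
Since Cl₂/Cl⁻ is the cathode and Cr₂O₇²⁻/Cr³⁺ the anode, E°cell = E°(Cl₂/Cl⁻) − E°(Cr₂O₇²⁻/Cr³⁺).
So E°(Cl₂/Cl⁻) = E°cell + E°(Cr₂O₇²⁻/Cr³⁺) = +0.030 + (+1.33) = +1.36 V.

+1.36 V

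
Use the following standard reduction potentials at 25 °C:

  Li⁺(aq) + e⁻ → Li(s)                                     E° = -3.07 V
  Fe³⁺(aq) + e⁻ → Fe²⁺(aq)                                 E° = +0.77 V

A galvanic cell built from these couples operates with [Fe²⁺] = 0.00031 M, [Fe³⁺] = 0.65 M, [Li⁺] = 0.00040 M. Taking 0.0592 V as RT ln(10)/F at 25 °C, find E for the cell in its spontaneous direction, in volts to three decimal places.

+4.238 V

Fe³⁺/Fe²⁺ is the cathode (higher E°), Li⁺/Li the anode: E°cell = +0.77 − (-3.07) = +3.84 V, n = 1.
Overall: Fe³⁺(aq) + Li(s) → Fe²⁺(aq) + Li⁺(aq)
Q = [Fe²⁺]·[Li⁺] / ([Fe³⁺]); log Q = -6.719.
E = E° − (0.0592/n) log Q = +3.84 − (0.0592/1)(-6.719) = +4.238 V.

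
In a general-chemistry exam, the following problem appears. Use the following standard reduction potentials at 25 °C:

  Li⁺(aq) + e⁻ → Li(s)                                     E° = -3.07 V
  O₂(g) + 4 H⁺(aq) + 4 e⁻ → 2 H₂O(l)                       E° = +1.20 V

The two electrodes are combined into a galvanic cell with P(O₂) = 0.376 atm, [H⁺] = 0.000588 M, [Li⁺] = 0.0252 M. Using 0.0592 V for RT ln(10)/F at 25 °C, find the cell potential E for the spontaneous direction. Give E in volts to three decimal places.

+4.167 V

O₂/H₂O is the cathode (higher E°), Li⁺/Li the anode: E°cell = +1.20 − (-3.07) = +4.27 V, n = 4.
Overall: O₂(g) + 4 H⁺(aq) + 4 Li(s) → 2 H₂O(l) + 4 Li⁺(aq)
Q = [Li⁺]^4 / (P(O₂)·[H⁺]^4); log Q = 6.953.
E = E° − (0.0592/n) log Q = +4.27 − (0.0592/4)(6.953) = +4.167 V.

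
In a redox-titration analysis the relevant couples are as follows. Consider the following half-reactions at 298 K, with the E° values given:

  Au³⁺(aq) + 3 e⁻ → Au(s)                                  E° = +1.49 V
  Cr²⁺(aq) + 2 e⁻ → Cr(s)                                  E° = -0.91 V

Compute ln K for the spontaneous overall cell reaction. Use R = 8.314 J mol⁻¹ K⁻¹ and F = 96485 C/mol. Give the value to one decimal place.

560.8

Cathode: Au³⁺/Au; anode: Cr²⁺/Cr. E°cell = (+1.49) − (-0.91) = +2.40 V, with n = 6.
ΔG° = −nFE° = −RT ln K, so ln K = nFE°/(RT) = (6)(96485)(+2.40) / ((8.314)(298)) = 560.785.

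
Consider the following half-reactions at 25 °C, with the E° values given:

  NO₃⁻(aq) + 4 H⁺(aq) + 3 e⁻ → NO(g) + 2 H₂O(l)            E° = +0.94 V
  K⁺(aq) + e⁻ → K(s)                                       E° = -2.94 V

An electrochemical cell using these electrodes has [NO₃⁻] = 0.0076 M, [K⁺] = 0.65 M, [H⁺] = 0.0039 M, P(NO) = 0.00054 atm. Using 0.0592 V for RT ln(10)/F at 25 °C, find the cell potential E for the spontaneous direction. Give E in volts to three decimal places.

NO₃⁻/NO is the cathode (higher E°), K⁺/K the anode: E°cell = +0.94 − (-2.94) = +3.88 V, n = 3.
Overall: NO₃⁻(aq) + 4 H⁺(aq) + 3 K(s) → NO(g) + 2 H₂O(l) + 3 K⁺(aq)
Q = P(NO)·[K⁺]^3 / ([NO₃⁻]·[H⁺]^4); log Q = 7.926.
E = E° − (0.0592/n) log Q = +3.88 − (0.0592/3)(7.926) = +3.724 V.

+3.724 V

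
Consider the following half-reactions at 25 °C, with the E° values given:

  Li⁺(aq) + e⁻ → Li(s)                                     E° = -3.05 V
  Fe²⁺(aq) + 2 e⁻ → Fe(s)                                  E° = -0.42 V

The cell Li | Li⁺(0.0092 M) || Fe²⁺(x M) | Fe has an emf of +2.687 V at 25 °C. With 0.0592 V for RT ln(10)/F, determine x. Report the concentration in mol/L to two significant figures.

0.0071 M

Fe²⁺/Fe is the cathode, Li⁺/Li the anode: E°cell = +2.63 V, n = 2.
Overall reaction: Fe²⁺(aq) + 2 Li(s) → Fe(s) + 2 Li⁺(aq); Q = [Li⁺]^2/[Fe²⁺]^1.
From E = E° − (0.0592/n) log Q: log Q = (E° − E)·n/0.0592 = (+2.63 − (+2.687))·2/0.0592 = -1.9257.
So 1·log[Fe²⁺] = 2·log(0.0092) − log Q = -4.0724 − (-1.9257) = -2.1467; [Fe²⁺] = 10^(-2.1467) ≈ 0.0071 M.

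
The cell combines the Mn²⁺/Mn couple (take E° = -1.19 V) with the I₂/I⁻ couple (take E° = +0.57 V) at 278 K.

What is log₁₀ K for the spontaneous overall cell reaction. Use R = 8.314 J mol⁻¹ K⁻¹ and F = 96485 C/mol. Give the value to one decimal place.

63.8

Cathode: I₂/I⁻; anode: Mn²⁺/Mn. E°cell = (+0.57) − (-1.19) = +1.76 V, with n = 2.
ΔG° = −nFE° = −RT ln K, so ln K = nFE°/(RT) = (2)(96485)(+1.76) / ((8.314)(278)) = 146.943.
log₁₀ K = 146.943 / ln 10 = 63.8.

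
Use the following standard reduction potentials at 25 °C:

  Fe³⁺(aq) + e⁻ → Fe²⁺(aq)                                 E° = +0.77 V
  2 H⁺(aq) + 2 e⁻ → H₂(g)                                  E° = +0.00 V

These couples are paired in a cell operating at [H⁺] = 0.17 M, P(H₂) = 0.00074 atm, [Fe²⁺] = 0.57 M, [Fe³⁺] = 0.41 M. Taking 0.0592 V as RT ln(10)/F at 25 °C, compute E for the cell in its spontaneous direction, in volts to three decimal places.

+0.714 V

Fe³⁺/Fe²⁺ is the cathode (higher E°), H⁺/H₂ the anode: E°cell = +0.77 − (+0.00) = +0.77 V, n = 2.
Overall: 2 Fe³⁺(aq) + H₂(g) → 2 Fe²⁺(aq) + 2 H⁺(aq)
Q = [Fe²⁺]^2·[H⁺]^2 / ([Fe³⁺]^2·P(H₂)); log Q = 1.878.
E = E° − (0.0592/n) log Q = +0.77 − (0.0592/2)(1.878) = +0.714 V.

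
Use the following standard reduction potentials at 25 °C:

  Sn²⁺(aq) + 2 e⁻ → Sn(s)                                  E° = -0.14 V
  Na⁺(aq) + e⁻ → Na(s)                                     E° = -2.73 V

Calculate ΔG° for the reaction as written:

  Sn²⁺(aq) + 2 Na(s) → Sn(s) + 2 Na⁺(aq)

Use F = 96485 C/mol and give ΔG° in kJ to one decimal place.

As written, Sn²⁺/Sn is reduced (cathode) and Na⁺/Na is oxidised (anode), so E°cell = (-0.14) − (-2.73) = +2.59 V.
Balancing electrons gives n = 2.
ΔG° = −nFE° = −(2)(96485)(+2.59) = -499,792 J = -499.8 kJ.

-499.8 kJ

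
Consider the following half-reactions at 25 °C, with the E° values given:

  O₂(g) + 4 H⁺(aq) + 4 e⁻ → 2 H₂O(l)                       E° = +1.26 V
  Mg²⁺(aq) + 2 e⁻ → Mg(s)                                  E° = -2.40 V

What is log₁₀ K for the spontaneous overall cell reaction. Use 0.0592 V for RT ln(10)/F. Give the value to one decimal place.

247.3

Cathode: O₂/H₂O; anode: Mg²⁺/Mg. E°cell = +3.66 V, n = 4.
log K = nE°cell / 0.0592 = (4)(+3.66) / 0.0592 = 247.3.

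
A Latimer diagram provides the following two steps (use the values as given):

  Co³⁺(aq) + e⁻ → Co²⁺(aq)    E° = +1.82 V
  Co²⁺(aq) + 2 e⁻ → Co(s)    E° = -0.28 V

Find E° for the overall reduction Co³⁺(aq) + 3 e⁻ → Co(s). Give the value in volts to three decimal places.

+0.420 V

Standard free energies of sequential steps add: ΔG°₃ = ΔG°₁ + ΔG°₂, so n₃E°₃ = n₁E°₁ + n₂E°₂.
E°₃ = (1×+1.82 + 2×-0.28) / 3 = (+1.260) / 3 = +0.420 V.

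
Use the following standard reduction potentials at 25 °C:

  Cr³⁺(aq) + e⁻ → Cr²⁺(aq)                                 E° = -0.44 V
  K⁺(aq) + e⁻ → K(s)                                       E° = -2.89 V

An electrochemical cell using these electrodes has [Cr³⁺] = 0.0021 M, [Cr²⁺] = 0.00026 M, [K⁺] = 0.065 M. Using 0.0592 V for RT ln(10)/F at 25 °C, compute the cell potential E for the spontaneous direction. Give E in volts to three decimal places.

+2.574 V

Cr³⁺/Cr²⁺ is the cathode (higher E°), K⁺/K the anode: E°cell = -0.44 − (-2.89) = +2.45 V, n = 1.
Overall: Cr³⁺(aq) + K(s) → Cr²⁺(aq) + K⁺(aq)
Q = [Cr²⁺]·[K⁺] / ([Cr³⁺]); log Q = -2.094.
E = E° − (0.0592/n) log Q = +2.45 − (0.0592/1)(-2.094) = +2.574 V.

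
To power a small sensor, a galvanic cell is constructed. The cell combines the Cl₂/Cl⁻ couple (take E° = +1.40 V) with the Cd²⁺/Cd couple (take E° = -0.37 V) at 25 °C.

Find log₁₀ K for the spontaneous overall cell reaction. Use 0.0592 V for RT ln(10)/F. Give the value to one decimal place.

59.8

Cathode: Cl₂/Cl⁻; anode: Cd²⁺/Cd. E°cell = +1.77 V, n = 2.
log K = nE°cell / 0.0592 = (2)(+1.77) / 0.0592 = 59.8.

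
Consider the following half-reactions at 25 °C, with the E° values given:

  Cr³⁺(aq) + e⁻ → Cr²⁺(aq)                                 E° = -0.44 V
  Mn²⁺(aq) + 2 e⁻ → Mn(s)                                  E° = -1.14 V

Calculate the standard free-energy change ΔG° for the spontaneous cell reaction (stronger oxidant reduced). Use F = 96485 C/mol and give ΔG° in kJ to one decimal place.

Cr³⁺/Cr²⁺ (E° = -0.44 V) is the cathode; Mn²⁺/Mn (E° = -1.14 V) is the anode, so E°cell = +0.70 V.
Balancing electrons gives n = 2 (lcm of 1 and 2).
ΔG° = −nFE° = −(2)(96485)(+0.70) = -135,079 J = -135.1 kJ.

-135.1 kJ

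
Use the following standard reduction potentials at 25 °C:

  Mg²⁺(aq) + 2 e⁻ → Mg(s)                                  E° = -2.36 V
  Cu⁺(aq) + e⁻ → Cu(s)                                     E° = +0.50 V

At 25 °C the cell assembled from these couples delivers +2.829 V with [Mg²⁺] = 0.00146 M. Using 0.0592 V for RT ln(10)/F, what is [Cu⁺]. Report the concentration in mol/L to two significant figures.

Cu⁺/Cu is the cathode, Mg²⁺/Mg the anode: E°cell = +2.86 V, n = 2.
Overall reaction: 2 Cu⁺(aq) + Mg(s) → 2 Cu(s) + Mg²⁺(aq); Q = [Mg²⁺]^1/[Cu⁺]^2.
From E = E° − (0.0592/n) log Q: log Q = (E° − E)·n/0.0592 = (+2.86 − (+2.829))·2/0.0592 = 1.0473.
So 2·log[Cu⁺] = 1·log(0.00146) − log Q = -2.8356 − (1.0473) = -3.8829; log[Cu⁺] = -3.8829 / 2 = -1.9414; [Cu⁺] = 10^(-1.9414) ≈ 0.011 M.

0.011 M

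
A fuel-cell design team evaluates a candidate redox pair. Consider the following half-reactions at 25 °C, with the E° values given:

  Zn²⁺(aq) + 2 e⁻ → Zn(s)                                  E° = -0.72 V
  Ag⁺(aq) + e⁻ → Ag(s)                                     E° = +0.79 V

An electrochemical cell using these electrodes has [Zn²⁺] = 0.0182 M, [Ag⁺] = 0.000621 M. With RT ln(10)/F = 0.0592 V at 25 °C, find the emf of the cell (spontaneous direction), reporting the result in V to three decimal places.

Ag⁺/Ag is the cathode (higher E°), Zn²⁺/Zn the anode: E°cell = +0.79 − (-0.72) = +1.51 V, n = 2.
Overall: 2 Ag⁺(aq) + Zn(s) → 2 Ag(s) + Zn²⁺(aq)
Q = [Zn²⁺] / ([Ag⁺]^2); log Q = 4.674.
E = E° − (0.0592/n) log Q = +1.51 − (0.0592/2)(4.674) = +1.372 V.

+1.372 V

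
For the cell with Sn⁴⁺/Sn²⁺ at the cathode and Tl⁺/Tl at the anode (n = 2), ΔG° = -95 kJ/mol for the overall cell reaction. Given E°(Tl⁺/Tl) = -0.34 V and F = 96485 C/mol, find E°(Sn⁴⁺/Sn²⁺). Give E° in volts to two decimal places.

+0.15 V

E°cell = −ΔG°/(nF) = −(-95×10³)/((2)(96485)) = +0.492 V.
Since Sn⁴⁺/Sn²⁺ is the cathode and Tl⁺/Tl the anode, E°cell = E°(Sn⁴⁺/Sn²⁺) − E°(Tl⁺/Tl).
So E°(Sn⁴⁺/Sn²⁺) = E°cell + E°(Tl⁺/Tl) = +0.492 + (-0.34) = +0.15 V.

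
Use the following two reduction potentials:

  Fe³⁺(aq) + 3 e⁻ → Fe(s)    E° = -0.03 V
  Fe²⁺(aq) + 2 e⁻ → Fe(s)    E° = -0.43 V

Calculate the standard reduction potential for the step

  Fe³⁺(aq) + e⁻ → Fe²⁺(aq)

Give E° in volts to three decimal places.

+0.770 V

Sequential free energies add, so n₃E°₃ = n₁E°₁ + n₂E°₂.
With n₃ = 3, and the known step contributing 2×(-0.43) V, the unknown satisfies 1·E° = 3×(-0.03) − 2×(-0.43) = +0.770.
E° = +0.770 / 1 = +0.770 V.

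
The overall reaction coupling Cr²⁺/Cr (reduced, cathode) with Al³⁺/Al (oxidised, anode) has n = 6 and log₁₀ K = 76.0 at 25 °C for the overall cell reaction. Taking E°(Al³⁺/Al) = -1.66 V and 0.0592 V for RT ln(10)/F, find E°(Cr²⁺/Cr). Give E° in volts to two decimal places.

E°cell = (0.0592/n)·log K = (0.0592/6)(76.0) = +0.750 V.
Since Cr²⁺/Cr is the cathode and Al³⁺/Al the anode, E°cell = E°(Cr²⁺/Cr) − E°(Al³⁺/Al).
So E°(Cr²⁺/Cr) = E°cell + E°(Al³⁺/Al) = +0.750 + (-1.66) = -0.91 V.

-0.91 V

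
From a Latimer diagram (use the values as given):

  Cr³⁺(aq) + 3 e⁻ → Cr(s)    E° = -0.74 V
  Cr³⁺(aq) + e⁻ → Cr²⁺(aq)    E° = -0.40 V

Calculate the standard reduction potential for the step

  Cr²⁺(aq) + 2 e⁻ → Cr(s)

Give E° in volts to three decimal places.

Sequential free energies add, so n₃E°₃ = n₁E°₁ + n₂E°₂.
With n₃ = 3, and the known step contributing 1×(-0.40) V, the unknown satisfies 2·E° = 3×(-0.74) − 1×(-0.40) = -1.820.
E° = -1.820 / 2 = -0.910 V.

-0.910 V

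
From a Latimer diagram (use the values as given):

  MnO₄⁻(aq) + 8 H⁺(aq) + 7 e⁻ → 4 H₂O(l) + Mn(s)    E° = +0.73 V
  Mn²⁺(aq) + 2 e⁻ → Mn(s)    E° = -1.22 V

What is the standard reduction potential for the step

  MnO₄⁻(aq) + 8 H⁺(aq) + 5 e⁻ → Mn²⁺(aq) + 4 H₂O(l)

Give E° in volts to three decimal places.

+1.510 V

Sequential free energies add, so n₃E°₃ = n₁E°₁ + n₂E°₂.
With n₃ = 7, and the known step contributing 2×(-1.22) V, the unknown satisfies 5·E° = 7×(+0.73) − 2×(-1.22) = +7.550.
E° = +7.550 / 5 = +1.510 V.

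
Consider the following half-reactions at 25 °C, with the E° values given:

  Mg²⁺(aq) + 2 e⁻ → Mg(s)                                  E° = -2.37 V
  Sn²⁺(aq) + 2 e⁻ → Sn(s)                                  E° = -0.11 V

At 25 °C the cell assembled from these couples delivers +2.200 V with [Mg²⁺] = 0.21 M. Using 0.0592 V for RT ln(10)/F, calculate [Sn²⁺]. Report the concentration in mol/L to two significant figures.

Sn²⁺/Sn is the cathode, Mg²⁺/Mg the anode: E°cell = +2.26 V, n = 2.
Overall reaction: Sn²⁺(aq) + Mg(s) → Sn(s) + Mg²⁺(aq); Q = [Mg²⁺]^1/[Sn²⁺]^1.
From E = E° − (0.0592/n) log Q: log Q = (E° − E)·n/0.0592 = (+2.26 − (+2.200))·2/0.0592 = 2.0270.
So 1·log[Sn²⁺] = 1·log(0.21) − log Q = -0.6778 − (2.0270) = -2.7048; [Sn²⁺] = 10^(-2.7048) ≈ 0.0020 M.

0.0020 M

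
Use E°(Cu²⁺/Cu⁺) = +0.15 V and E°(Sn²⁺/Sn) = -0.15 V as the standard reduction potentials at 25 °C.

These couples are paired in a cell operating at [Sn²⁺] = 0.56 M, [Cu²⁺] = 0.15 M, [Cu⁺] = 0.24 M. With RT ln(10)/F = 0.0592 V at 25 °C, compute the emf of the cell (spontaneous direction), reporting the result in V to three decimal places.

Cu²⁺/Cu⁺ is the cathode (higher E°), Sn²⁺/Sn the anode: E°cell = +0.15 − (-0.15) = +0.30 V, n = 2.
Overall: 2 Cu²⁺(aq) + Sn(s) → 2 Cu⁺(aq) + Sn²⁺(aq)
Q = [Cu⁺]^2·[Sn²⁺] / ([Cu²⁺]^2); log Q = 0.156.
E = E° − (0.0592/n) log Q = +0.30 − (0.0592/2)(0.156) = +0.295 V.

+0.295 V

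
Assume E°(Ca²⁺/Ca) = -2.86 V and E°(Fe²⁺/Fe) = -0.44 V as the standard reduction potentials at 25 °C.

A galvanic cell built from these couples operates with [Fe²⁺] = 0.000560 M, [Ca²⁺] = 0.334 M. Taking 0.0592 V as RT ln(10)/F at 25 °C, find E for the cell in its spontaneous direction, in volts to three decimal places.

Fe²⁺/Fe is the cathode (higher E°), Ca²⁺/Ca the anode: E°cell = -0.44 − (-2.86) = +2.42 V, n = 2.
Overall: Fe²⁺(aq) + Ca(s) → Fe(s) + Ca²⁺(aq)
Q = [Ca²⁺] / ([Fe²⁺]); log Q = 2.776.
E = E° − (0.0592/n) log Q = +2.42 − (0.0592/2)(2.776) = +2.338 V.

+2.338 V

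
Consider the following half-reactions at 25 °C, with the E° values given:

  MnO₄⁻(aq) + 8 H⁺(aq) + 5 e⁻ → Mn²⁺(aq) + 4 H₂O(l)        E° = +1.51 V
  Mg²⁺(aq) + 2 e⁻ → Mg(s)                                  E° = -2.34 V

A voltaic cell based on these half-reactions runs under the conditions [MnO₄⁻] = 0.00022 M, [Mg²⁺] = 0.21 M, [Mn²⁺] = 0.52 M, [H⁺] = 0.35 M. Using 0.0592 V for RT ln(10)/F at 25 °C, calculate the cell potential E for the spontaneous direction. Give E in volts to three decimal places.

+3.787 V

MnO₄⁻/Mn²⁺ is the cathode (higher E°), Mg²⁺/Mg the anode: E°cell = +1.51 − (-2.34) = +3.85 V, n = 10.
Overall: 2 MnO₄⁻(aq) + 16 H⁺(aq) + 5 Mg(s) → 2 Mn²⁺(aq) + 8 H₂O(l) + 5 Mg²⁺(aq)
Q = [Mn²⁺]^2·[Mg²⁺]^5 / ([MnO₄⁻]^2·[H⁺]^16); log Q = 10.653.
E = E° − (0.0592/n) log Q = +3.85 − (0.0592/10)(10.653) = +3.787 V.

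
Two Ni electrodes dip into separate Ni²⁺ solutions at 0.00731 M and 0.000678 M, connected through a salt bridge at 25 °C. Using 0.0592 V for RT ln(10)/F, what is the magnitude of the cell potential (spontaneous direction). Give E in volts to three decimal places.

+0.031 V

For a concentration cell E°cell = 0. The 0.00731 M side is the cathode (reduction is favoured where [Ni²⁺] is higher).
With n = 2, E = −(0.0592/2) log([Ni²⁺]ₐₙ/[Ni²⁺]꜀ₐₜ) = −(0.0592/2) log(0.000678/0.00731) = −(0.0592/2)(-1.033) = +0.031 V.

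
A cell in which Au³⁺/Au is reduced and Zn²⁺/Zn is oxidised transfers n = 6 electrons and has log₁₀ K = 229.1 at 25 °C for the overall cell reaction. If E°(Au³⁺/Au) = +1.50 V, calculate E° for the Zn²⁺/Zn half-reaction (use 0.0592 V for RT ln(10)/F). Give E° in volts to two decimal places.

-0.76 V

E°cell = (0.0592/n)·log K = (0.0592/6)(229.1) = +2.260 V.
Since Au³⁺/Au is the cathode and Zn²⁺/Zn the anode, E°cell = E°(Au³⁺/Au) − E°(Zn²⁺/Zn).
So E°(Zn²⁺/Zn) = E°(Au³⁺/Au) − E°cell = (+1.50) − (+2.260) = -0.76 V.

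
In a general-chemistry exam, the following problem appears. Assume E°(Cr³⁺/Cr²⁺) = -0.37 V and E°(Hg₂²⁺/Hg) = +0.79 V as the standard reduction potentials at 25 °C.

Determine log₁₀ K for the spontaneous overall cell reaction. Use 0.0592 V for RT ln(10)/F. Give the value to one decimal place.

Cathode: Hg₂²⁺/Hg; anode: Cr³⁺/Cr²⁺. E°cell = +1.16 V, n = 2.
log K = nE°cell / 0.0592 = (2)(+1.16) / 0.0592 = 39.2.

39.2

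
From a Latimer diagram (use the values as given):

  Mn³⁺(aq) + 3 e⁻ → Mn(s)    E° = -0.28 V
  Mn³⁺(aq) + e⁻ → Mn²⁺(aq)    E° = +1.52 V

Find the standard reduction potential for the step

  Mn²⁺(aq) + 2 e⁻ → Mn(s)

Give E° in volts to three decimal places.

-1.180 V

Sequential free energies add, so n₃E°₃ = n₁E°₁ + n₂E°₂.
With n₃ = 3, and the known step contributing 1×(+1.52) V, the unknown satisfies 2·E° = 3×(-0.28) − 1×(+1.52) = -2.360.
E° = -2.360 / 2 = -1.180 V.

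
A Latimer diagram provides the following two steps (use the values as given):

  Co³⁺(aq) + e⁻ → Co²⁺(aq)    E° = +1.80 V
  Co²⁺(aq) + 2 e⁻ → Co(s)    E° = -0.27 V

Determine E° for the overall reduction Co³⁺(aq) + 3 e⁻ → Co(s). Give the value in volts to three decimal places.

Adding the free-energy changes (−nFE°) of the two steps gives −n₃FE°₃ = −n₁FE°₁ − n₂FE°₂.
E°₃ = (1×+1.80 + 2×-0.27) / 3 = (+1.260) / 3 = +0.420 V.

+0.420 V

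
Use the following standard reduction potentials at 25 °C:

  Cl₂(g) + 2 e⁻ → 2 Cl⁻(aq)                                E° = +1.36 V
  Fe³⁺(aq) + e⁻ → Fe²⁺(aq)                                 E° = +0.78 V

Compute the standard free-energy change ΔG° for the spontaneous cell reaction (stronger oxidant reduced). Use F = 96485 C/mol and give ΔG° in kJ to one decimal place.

-111.9 kJ

Cl₂/Cl⁻ (E° = +1.36 V) is the cathode; Fe³⁺/Fe²⁺ (E° = +0.78 V) is the anode, so E°cell = +0.58 V.
Balancing electrons gives n = 2 (lcm of 2 and 1).
ΔG° = −nFE° = −(2)(96485)(+0.58) = -111,923 J = -111.9 kJ.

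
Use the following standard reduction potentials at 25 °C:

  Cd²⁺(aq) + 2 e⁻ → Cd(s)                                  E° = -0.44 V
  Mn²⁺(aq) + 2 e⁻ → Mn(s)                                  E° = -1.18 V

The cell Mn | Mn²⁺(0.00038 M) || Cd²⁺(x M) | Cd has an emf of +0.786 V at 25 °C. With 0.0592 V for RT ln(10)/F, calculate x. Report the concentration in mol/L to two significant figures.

0.014 M

Cd²⁺/Cd is the cathode, Mn²⁺/Mn the anode: E°cell = +0.74 V, n = 2.
Overall reaction: Cd²⁺(aq) + Mn(s) → Cd(s) + Mn²⁺(aq); Q = [Mn²⁺]^1/[Cd²⁺]^1.
From E = E° − (0.0592/n) log Q: log Q = (E° − E)·n/0.0592 = (+0.74 − (+0.786))·2/0.0592 = -1.5541.
So 1·log[Cd²⁺] = 1·log(0.00038) − log Q = -3.4202 − (-1.5541) = -1.8661; [Cd²⁺] = 10^(-1.8661) ≈ 0.014 M.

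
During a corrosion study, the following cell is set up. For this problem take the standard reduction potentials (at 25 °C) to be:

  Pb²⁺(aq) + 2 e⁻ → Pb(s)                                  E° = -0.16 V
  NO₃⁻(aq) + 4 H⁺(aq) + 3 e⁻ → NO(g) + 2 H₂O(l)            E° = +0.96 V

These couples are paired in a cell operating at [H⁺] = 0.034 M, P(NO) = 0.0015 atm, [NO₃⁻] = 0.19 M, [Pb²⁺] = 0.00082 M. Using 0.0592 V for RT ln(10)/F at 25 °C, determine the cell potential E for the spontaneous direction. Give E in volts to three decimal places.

+1.137 V

NO₃⁻/NO is the cathode (higher E°), Pb²⁺/Pb the anode: E°cell = +0.96 − (-0.16) = +1.12 V, n = 6.
Overall: 2 NO₃⁻(aq) + 8 H⁺(aq) + 3 Pb(s) → 2 NO(g) + 4 H₂O(l) + 3 Pb²⁺(aq)
Q = P(NO)^2·[Pb²⁺]^3 / ([NO₃⁻]^2·[H⁺]^8); log Q = -1.716.
E = E° − (0.0592/n) log Q = +1.12 − (0.0592/6)(-1.716) = +1.137 V.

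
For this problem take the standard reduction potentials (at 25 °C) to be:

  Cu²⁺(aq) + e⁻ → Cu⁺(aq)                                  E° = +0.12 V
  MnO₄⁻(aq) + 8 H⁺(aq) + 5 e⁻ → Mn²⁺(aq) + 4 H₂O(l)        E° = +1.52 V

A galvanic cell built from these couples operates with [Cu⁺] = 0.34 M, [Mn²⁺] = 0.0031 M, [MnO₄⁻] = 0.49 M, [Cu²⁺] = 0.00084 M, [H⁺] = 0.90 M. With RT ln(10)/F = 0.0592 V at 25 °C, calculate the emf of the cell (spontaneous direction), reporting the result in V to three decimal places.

+1.576 V

MnO₄⁻/Mn²⁺ is the cathode (higher E°), Cu²⁺/Cu⁺ the anode: E°cell = +1.52 − (+0.12) = +1.40 V, n = 5.
Overall: MnO₄⁻(aq) + 8 H⁺(aq) + 5 Cu⁺(aq) → Mn²⁺(aq) + 4 H₂O(l) + 5 Cu²⁺(aq)
Q = [Mn²⁺]·[Cu²⁺]^5 / ([MnO₄⁻]·[H⁺]^8·[Cu⁺]^5); log Q = -14.869.
E = E° − (0.0592/n) log Q = +1.40 − (0.0592/5)(-14.869) = +1.576 V.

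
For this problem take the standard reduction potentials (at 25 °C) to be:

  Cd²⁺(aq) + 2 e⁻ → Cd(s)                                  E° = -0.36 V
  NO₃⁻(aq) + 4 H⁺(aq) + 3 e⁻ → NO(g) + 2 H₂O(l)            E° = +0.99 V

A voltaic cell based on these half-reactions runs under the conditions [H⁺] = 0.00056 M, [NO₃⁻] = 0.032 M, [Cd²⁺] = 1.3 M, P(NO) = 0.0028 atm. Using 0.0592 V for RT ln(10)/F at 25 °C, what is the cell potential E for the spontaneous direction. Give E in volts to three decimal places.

+1.111 V

NO₃⁻/NO is the cathode (higher E°), Cd²⁺/Cd the anode: E°cell = +0.99 − (-0.36) = +1.35 V, n = 6.
Overall: 2 NO₃⁻(aq) + 8 H⁺(aq) + 3 Cd(s) → 2 NO(g) + 4 H₂O(l) + 3 Cd²⁺(aq)
Q = P(NO)^2·[Cd²⁺]^3 / ([NO₃⁻]^2·[H⁺]^8); log Q = 24.240.
E = E° − (0.0592/n) log Q = +1.35 − (0.0592/6)(24.240) = +1.111 V.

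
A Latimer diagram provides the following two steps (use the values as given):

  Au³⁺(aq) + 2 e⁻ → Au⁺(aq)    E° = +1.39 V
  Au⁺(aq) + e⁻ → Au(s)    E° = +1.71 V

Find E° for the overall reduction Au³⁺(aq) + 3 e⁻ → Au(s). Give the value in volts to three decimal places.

+1.497 V

Adding the free-energy changes (−nFE°) of the two steps gives −n₃FE°₃ = −n₁FE°₁ − n₂FE°₂.
E°₃ = (2×+1.39 + 1×+1.71) / 3 = (+4.490) / 3 = +1.497 V.
Simply averaging or adding the two E° values would be wrong; the electron-weighted sum is required.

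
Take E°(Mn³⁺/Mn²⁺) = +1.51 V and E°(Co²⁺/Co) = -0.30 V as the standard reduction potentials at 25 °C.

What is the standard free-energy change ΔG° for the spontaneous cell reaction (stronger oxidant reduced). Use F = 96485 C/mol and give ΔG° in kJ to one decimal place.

-349.3 kJ

Mn³⁺/Mn²⁺ (E° = +1.51 V) is the cathode; Co²⁺/Co (E° = -0.30 V) is the anode, so E°cell = +1.81 V.
Balancing electrons gives n = 2 (lcm of 1 and 2).
ΔG° = −nFE° = −(2)(96485)(+1.81) = -349,276 J = -349.3 kJ.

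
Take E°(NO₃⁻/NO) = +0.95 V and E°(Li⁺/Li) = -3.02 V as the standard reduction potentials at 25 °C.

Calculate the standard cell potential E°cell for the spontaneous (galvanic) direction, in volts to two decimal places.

+3.97 V

The NO₃⁻/NO couple has the higher reduction potential, so it is the cathode; Li⁺/Li is oxidised at the anode.
E°cell = E°(cathode) − E°(anode) = (+0.95) − (-3.02) = +3.97 V.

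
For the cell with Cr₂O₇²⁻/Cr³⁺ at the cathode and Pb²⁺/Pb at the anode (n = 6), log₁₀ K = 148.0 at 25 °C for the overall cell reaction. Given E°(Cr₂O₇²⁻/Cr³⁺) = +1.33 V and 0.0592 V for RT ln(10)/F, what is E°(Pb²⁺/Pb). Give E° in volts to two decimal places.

-0.13 V

E°cell = (0.0592/n)·log K = (0.0592/6)(148.0) = +1.460 V.
Since Cr₂O₇²⁻/Cr³⁺ is the cathode and Pb²⁺/Pb the anode, E°cell = E°(Cr₂O₇²⁻/Cr³⁺) − E°(Pb²⁺/Pb).
So E°(Pb²⁺/Pb) = E°(Cr₂O₇²⁻/Cr³⁺) − E°cell = (+1.33) − (+1.460) = -0.13 V.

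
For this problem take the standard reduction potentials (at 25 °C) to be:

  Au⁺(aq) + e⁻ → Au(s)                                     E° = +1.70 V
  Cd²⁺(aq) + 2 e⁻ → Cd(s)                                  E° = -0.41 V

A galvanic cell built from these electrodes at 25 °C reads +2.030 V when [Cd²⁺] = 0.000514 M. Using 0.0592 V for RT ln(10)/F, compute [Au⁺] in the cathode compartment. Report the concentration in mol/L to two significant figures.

0.0010 M

Au⁺/Au is the cathode, Cd²⁺/Cd the anode: E°cell = +2.11 V, n = 2.
Overall reaction: 2 Au⁺(aq) + Cd(s) → 2 Au(s) + Cd²⁺(aq); Q = [Cd²⁺]^1/[Au⁺]^2.
From E = E° − (0.0592/n) log Q: log Q = (E° − E)·n/0.0592 = (+2.11 − (+2.030))·2/0.0592 = 2.7027.
So 2·log[Au⁺] = 1·log(0.000514) − log Q = -3.2890 − (2.7027) = -5.9917; log[Au⁺] = -5.9917 / 2 = -2.9958; [Au⁺] = 10^(-2.9958) ≈ 0.0010 M.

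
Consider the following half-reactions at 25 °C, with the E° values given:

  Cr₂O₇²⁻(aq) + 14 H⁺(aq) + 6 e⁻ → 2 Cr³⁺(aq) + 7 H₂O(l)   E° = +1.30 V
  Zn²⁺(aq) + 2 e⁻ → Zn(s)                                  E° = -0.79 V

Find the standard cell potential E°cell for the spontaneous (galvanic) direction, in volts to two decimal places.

+2.09 V

The Cr₂O₇²⁻/Cr³⁺ couple has the higher reduction potential, so it is the cathode; Zn²⁺/Zn is oxidised at the anode.
E°cell = E°(cathode) − E°(anode) = (+1.30) − (-0.79) = +2.09 V.
Since E°cell > 0, the reaction is spontaneous under standard conditions.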